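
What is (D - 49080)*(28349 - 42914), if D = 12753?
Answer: 529102755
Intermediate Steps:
(D - 49080)*(28349 - 42914) = (12753 - 49080)*(28349 - 42914) = -36327*(-14565) = 529102755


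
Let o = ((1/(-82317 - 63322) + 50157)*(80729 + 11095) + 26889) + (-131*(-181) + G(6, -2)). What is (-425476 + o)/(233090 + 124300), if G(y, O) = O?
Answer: 335351382635143/26024961105 ≈ 12886.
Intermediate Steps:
o = 670764731169450/145639 (o = ((1/(-82317 - 63322) + 50157)*(80729 + 11095) + 26889) + (-131*(-181) - 2) = ((1/(-145639) + 50157)*91824 + 26889) + (23711 - 2) = ((-1/145639 + 50157)*91824 + 26889) + 23709 = ((7304815322/145639)*91824 + 26889) + 23709 = (670757362127328/145639 + 26889) + 23709 = 670761278214399/145639 + 23709 = 670764731169450/145639 ≈ 4.6057e+9)
(-425476 + o)/(233090 + 124300) = (-425476 + 670764731169450/145639)/(233090 + 124300) = (670702765270286/145639)/357390 = (670702765270286/145639)*(1/357390) = 335351382635143/26024961105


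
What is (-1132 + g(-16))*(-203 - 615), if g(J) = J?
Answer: 939064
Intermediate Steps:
(-1132 + g(-16))*(-203 - 615) = (-1132 - 16)*(-203 - 615) = -1148*(-818) = 939064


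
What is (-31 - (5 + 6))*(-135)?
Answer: 5670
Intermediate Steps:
(-31 - (5 + 6))*(-135) = (-31 - 1*11)*(-135) = (-31 - 11)*(-135) = -42*(-135) = 5670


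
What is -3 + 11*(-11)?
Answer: -124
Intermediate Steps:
-3 + 11*(-11) = -3 - 121 = -124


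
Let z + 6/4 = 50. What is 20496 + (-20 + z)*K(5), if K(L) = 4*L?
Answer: 21066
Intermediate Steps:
z = 97/2 (z = -3/2 + 50 = 97/2 ≈ 48.500)
20496 + (-20 + z)*K(5) = 20496 + (-20 + 97/2)*(4*5) = 20496 + (57/2)*20 = 20496 + 570 = 21066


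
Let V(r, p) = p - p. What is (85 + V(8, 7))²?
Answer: 7225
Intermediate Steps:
V(r, p) = 0
(85 + V(8, 7))² = (85 + 0)² = 85² = 7225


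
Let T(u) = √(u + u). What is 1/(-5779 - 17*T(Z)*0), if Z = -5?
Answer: -1/5779 ≈ -0.00017304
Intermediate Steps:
T(u) = √2*√u (T(u) = √(2*u) = √2*√u)
1/(-5779 - 17*T(Z)*0) = 1/(-5779 - 17*√2*√(-5)*0) = 1/(-5779 - 17*√2*I*√5*0) = 1/(-5779 - 17*I*√10*0) = 1/(-5779 + 0) = 1/(-5779) = -1/5779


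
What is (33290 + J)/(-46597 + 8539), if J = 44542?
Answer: -12972/6343 ≈ -2.0451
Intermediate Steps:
(33290 + J)/(-46597 + 8539) = (33290 + 44542)/(-46597 + 8539) = 77832/(-38058) = 77832*(-1/38058) = -12972/6343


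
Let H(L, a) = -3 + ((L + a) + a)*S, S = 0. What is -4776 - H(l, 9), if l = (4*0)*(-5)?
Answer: -4773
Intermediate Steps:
l = 0 (l = 0*(-5) = 0)
H(L, a) = -3 (H(L, a) = -3 + ((L + a) + a)*0 = -3 + (L + 2*a)*0 = -3 + 0 = -3)
-4776 - H(l, 9) = -4776 - 1*(-3) = -4776 + 3 = -4773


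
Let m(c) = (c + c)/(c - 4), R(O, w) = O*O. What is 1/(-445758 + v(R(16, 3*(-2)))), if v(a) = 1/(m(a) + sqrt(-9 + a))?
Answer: -11017754974/4911252513869229 - 441*sqrt(247)/21282094226766659 ≈ -2.2434e-6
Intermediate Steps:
R(O, w) = O**2
m(c) = 2*c/(-4 + c) (m(c) = (2*c)/(-4 + c) = 2*c/(-4 + c))
v(a) = 1/(sqrt(-9 + a) + 2*a/(-4 + a)) (v(a) = 1/(2*a/(-4 + a) + sqrt(-9 + a)) = 1/(sqrt(-9 + a) + 2*a/(-4 + a)))
1/(-445758 + v(R(16, 3*(-2)))) = 1/(-445758 + (-4 + 16**2)/(2*16**2 + sqrt(-9 + 16**2)*(-4 + 16**2))) = 1/(-445758 + (-4 + 256)/(2*256 + sqrt(-9 + 256)*(-4 + 256))) = 1/(-445758 + 252/(512 + sqrt(247)*252)) = 1/(-445758 + 252/(512 + 252*sqrt(247)))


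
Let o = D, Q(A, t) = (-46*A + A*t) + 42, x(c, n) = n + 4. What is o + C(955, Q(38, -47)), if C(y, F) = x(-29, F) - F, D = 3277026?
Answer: 3277030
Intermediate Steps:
x(c, n) = 4 + n
Q(A, t) = 42 - 46*A + A*t
o = 3277026
C(y, F) = 4 (C(y, F) = (4 + F) - F = 4)
o + C(955, Q(38, -47)) = 3277026 + 4 = 3277030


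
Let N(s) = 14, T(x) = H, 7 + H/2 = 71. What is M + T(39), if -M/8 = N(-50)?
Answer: 16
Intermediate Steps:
H = 128 (H = -14 + 2*71 = -14 + 142 = 128)
T(x) = 128
M = -112 (M = -8*14 = -112)
M + T(39) = -112 + 128 = 16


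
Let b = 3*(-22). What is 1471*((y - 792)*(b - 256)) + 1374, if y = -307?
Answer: 520555912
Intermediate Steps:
b = -66
1471*((y - 792)*(b - 256)) + 1374 = 1471*((-307 - 792)*(-66 - 256)) + 1374 = 1471*(-1099*(-322)) + 1374 = 1471*353878 + 1374 = 520554538 + 1374 = 520555912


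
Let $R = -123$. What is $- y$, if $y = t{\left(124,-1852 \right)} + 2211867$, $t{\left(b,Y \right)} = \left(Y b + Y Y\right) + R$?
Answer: $-5412000$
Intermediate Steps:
$t{\left(b,Y \right)} = -123 + Y^{2} + Y b$ ($t{\left(b,Y \right)} = \left(Y b + Y Y\right) - 123 = \left(Y b + Y^{2}\right) - 123 = \left(Y^{2} + Y b\right) - 123 = -123 + Y^{2} + Y b$)
$y = 5412000$ ($y = \left(-123 + \left(-1852\right)^{2} - 229648\right) + 2211867 = \left(-123 + 3429904 - 229648\right) + 2211867 = 3200133 + 2211867 = 5412000$)
$- y = \left(-1\right) 5412000 = -5412000$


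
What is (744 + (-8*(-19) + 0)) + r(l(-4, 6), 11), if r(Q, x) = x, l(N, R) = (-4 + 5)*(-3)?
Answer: 907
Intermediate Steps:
l(N, R) = -3 (l(N, R) = 1*(-3) = -3)
(744 + (-8*(-19) + 0)) + r(l(-4, 6), 11) = (744 + (-8*(-19) + 0)) + 11 = (744 + (152 + 0)) + 11 = (744 + 152) + 11 = 896 + 11 = 907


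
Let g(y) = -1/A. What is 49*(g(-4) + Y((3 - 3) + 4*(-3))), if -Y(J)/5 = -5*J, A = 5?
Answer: -73549/5 ≈ -14710.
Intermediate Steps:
Y(J) = 25*J (Y(J) = -(-25)*J = 25*J)
g(y) = -1/5
49*(g(-4) + Y((3 - 3) + 4*(-3))) = 49*(-1/5 + 25*((3 - 3) + 4*(-3))) = 49*(-1/5 + 25*(0 - 12)) = 49*(-1/5 + 25*(-12)) = 49*(-1/5 - 300) = 49*(-1501/5) = -73549/5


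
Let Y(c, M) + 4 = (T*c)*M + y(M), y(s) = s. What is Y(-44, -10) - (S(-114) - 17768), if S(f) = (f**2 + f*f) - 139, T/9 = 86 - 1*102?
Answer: -71459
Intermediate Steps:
T = -144 (T = 9*(86 - 1*102) = 9*(86 - 102) = 9*(-16) = -144)
Y(c, M) = -4 + M - 144*M*c (Y(c, M) = -4 + ((-144*c)*M + M) = -4 + (-144*M*c + M) = -4 + (M - 144*M*c) = -4 + M - 144*M*c)
S(f) = -139 + 2*f**2 (S(f) = (f**2 + f**2) - 139 = 2*f**2 - 139 = -139 + 2*f**2)
Y(-44, -10) - (S(-114) - 17768) = (-4 - 10 - 144*(-10)*(-44)) - ((-139 + 2*(-114)**2) - 17768) = (-4 - 10 - 63360) - ((-139 + 2*12996) - 17768) = -63374 - ((-139 + 25992) - 17768) = -63374 - (25853 - 17768) = -63374 - 1*8085 = -63374 - 8085 = -71459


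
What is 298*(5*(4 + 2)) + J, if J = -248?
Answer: 8692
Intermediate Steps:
298*(5*(4 + 2)) + J = 298*(5*(4 + 2)) - 248 = 298*(5*6) - 248 = 298*30 - 248 = 8940 - 248 = 8692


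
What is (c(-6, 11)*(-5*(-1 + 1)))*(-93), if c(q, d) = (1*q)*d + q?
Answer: 0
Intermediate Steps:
c(q, d) = q + d*q (c(q, d) = q*d + q = d*q + q = q + d*q)
(c(-6, 11)*(-5*(-1 + 1)))*(-93) = ((-6*(1 + 11))*(-5*(-1 + 1)))*(-93) = ((-6*12)*(-5*0))*(-93) = -72*0*(-93) = 0*(-93) = 0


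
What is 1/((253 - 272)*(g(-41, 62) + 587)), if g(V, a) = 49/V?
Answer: -41/456342 ≈ -8.9845e-5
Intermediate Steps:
1/((253 - 272)*(g(-41, 62) + 587)) = 1/((253 - 272)*(49/(-41) + 587)) = 1/(-19*(49*(-1/41) + 587)) = 1/(-19*(-49/41 + 587)) = 1/(-19*24018/41) = 1/(-456342/41) = -41/456342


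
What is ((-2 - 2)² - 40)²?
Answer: 576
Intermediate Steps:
((-2 - 2)² - 40)² = ((-4)² - 40)² = (16 - 40)² = (-24)² = 576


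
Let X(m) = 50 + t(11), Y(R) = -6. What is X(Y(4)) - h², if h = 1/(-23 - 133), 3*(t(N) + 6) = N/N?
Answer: 1078895/24336 ≈ 44.333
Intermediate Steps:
t(N) = -17/3 (t(N) = -6 + (N/N)/3 = -6 + (⅓)*1 = -6 + ⅓ = -17/3)
X(m) = 133/3 (X(m) = 50 - 17/3 = 133/3)
h = -1/156 (h = 1/(-156) = -1/156 ≈ -0.0064103)
X(Y(4)) - h² = 133/3 - (-1/156)² = 133/3 - 1*1/24336 = 133/3 - 1/24336 = 1078895/24336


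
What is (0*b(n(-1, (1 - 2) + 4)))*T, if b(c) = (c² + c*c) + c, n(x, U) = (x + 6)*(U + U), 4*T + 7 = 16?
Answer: 0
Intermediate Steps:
T = 9/4 (T = -7/4 + (¼)*16 = -7/4 + 4 = 9/4 ≈ 2.2500)
n(x, U) = 2*U*(6 + x) (n(x, U) = (6 + x)*(2*U) = 2*U*(6 + x))
b(c) = c + 2*c² (b(c) = (c² + c²) + c = 2*c² + c = c + 2*c²)
(0*b(n(-1, (1 - 2) + 4)))*T = (0*((2*((1 - 2) + 4)*(6 - 1))*(1 + 2*(2*((1 - 2) + 4)*(6 - 1)))))*(9/4) = (0*((2*(-1 + 4)*5)*(1 + 2*(2*(-1 + 4)*5))))*(9/4) = (0*((2*3*5)*(1 + 2*(2*3*5))))*(9/4) = (0*(30*(1 + 2*30)))*(9/4) = (0*(30*(1 + 60)))*(9/4) = (0*(30*61))*(9/4) = (0*1830)*(9/4) = 0*(9/4) = 0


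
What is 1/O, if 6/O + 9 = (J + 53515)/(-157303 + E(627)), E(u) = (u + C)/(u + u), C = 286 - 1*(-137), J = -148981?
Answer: -45988829/32876152 ≈ -1.3989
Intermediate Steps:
C = 423 (C = 286 + 137 = 423)
E(u) = (423 + u)/(2*u) (E(u) = (u + 423)/(u + u) = (423 + u)/((2*u)) = (423 + u)*(1/(2*u)) = (423 + u)/(2*u))
O = -32876152/45988829 (O = 6/(-9 + (-148981 + 53515)/(-157303 + (½)*(423 + 627)/627)) = 6/(-9 - 95466/(-157303 + (½)*(1/627)*1050)) = 6/(-9 - 95466/(-157303 + 175/209)) = 6/(-9 - 95466/(-32876152/209)) = 6/(-9 - 95466*(-209/32876152)) = 6/(-9 + 9976197/16438076) = 6/(-137966487/16438076) = 6*(-16438076/137966487) = -32876152/45988829 ≈ -0.71487)
1/O = 1/(-32876152/45988829) = -45988829/32876152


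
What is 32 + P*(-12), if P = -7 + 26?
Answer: -196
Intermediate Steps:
P = 19
32 + P*(-12) = 32 + 19*(-12) = 32 - 228 = -196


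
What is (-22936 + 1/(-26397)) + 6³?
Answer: -599739841/26397 ≈ -22720.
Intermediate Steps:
(-22936 + 1/(-26397)) + 6³ = (-22936 - 1/26397) + 216 = -605441593/26397 + 216 = -599739841/26397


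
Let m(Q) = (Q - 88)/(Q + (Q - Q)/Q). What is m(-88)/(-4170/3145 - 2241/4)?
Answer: -5032/1412925 ≈ -0.0035614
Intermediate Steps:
m(Q) = (-88 + Q)/Q (m(Q) = (-88 + Q)/(Q + 0/Q) = (-88 + Q)/(Q + 0) = (-88 + Q)/Q)
m(-88)/(-4170/3145 - 2241/4) = ((-88 - 88)/(-88))/(-4170/3145 - 2241/4) = (-1/88*(-176))/(-4170*1/3145 - 2241*1/4) = 2/(-834/629 - 2241/4) = 2/(-1412925/2516) = 2*(-2516/1412925) = -5032/1412925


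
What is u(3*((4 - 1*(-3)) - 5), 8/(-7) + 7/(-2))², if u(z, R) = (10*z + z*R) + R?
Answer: 3025/4 ≈ 756.25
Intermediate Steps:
u(z, R) = R + 10*z + R*z (u(z, R) = (10*z + R*z) + R = R + 10*z + R*z)
u(3*((4 - 1*(-3)) - 5), 8/(-7) + 7/(-2))² = ((8/(-7) + 7/(-2)) + 10*(3*((4 - 1*(-3)) - 5)) + (8/(-7) + 7/(-2))*(3*((4 - 1*(-3)) - 5)))² = ((8*(-⅐) + 7*(-½)) + 10*(3*((4 + 3) - 5)) + (8*(-⅐) + 7*(-½))*(3*((4 + 3) - 5)))² = ((-8/7 - 7/2) + 10*(3*(7 - 5)) + (-8/7 - 7/2)*(3*(7 - 5)))² = (-65/14 + 10*(3*2) - 195*2/14)² = (-65/14 + 10*6 - 65/14*6)² = (-65/14 + 60 - 195/7)² = (55/2)² = 3025/4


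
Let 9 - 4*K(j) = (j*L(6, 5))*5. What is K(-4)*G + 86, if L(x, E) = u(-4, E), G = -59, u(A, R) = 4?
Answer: -4907/4 ≈ -1226.8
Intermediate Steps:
L(x, E) = 4
K(j) = 9/4 - 5*j (K(j) = 9/4 - j*4*5/4 = 9/4 - 4*j*5/4 = 9/4 - 5*j)
K(-4)*G + 86 = (9/4 - 5*(-4))*(-59) + 86 = (9/4 + 20)*(-59) + 86 = (89/4)*(-59) + 86 = -5251/4 + 86 = -4907/4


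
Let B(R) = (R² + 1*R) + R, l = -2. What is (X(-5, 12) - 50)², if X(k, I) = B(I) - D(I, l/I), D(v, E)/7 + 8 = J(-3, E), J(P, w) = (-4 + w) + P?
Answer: 1809025/36 ≈ 50251.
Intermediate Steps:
J(P, w) = -4 + P + w
D(v, E) = -105 + 7*E (D(v, E) = -56 + 7*(-4 - 3 + E) = -56 + 7*(-7 + E) = -56 + (-49 + 7*E) = -105 + 7*E)
B(R) = R² + 2*R (B(R) = (R² + R) + R = (R + R²) + R = R² + 2*R)
X(k, I) = 105 + 14/I + I*(2 + I) (X(k, I) = I*(2 + I) - (-105 + 7*(-2/I)) = I*(2 + I) - (-105 - 14/I) = I*(2 + I) + (105 + 14/I) = 105 + 14/I + I*(2 + I))
(X(-5, 12) - 50)² = ((105 + 12² + 2*12 + 14/12) - 50)² = ((105 + 144 + 24 + 14*(1/12)) - 50)² = ((105 + 144 + 24 + 7/6) - 50)² = (1645/6 - 50)² = (1345/6)² = 1809025/36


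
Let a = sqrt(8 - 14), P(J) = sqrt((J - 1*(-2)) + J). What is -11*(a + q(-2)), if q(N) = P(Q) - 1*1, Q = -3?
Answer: 11 - 22*I - 11*I*sqrt(6) ≈ 11.0 - 48.944*I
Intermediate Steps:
P(J) = sqrt(2 + 2*J) (P(J) = sqrt((J + 2) + J) = sqrt((2 + J) + J) = sqrt(2 + 2*J))
a = I*sqrt(6) (a = sqrt(-6) = I*sqrt(6) ≈ 2.4495*I)
q(N) = -1 + 2*I (q(N) = sqrt(2 + 2*(-3)) - 1*1 = sqrt(2 - 6) - 1 = sqrt(-4) - 1 = 2*I - 1 = -1 + 2*I)
-11*(a + q(-2)) = -11*(I*sqrt(6) + (-1 + 2*I)) = -11*(-1 + 2*I + I*sqrt(6)) = 11 - 22*I - 11*I*sqrt(6)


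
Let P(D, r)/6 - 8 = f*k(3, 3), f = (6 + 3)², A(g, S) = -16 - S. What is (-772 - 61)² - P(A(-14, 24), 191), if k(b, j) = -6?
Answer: 696757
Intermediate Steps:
f = 81 (f = 9² = 81)
P(D, r) = -2868 (P(D, r) = 48 + 6*(81*(-6)) = 48 + 6*(-486) = 48 - 2916 = -2868)
(-772 - 61)² - P(A(-14, 24), 191) = (-772 - 61)² - 1*(-2868) = (-833)² + 2868 = 693889 + 2868 = 696757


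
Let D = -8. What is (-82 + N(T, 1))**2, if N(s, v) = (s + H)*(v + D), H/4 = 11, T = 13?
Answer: 231361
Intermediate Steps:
H = 44 (H = 4*11 = 44)
N(s, v) = (-8 + v)*(44 + s) (N(s, v) = (s + 44)*(v - 8) = (44 + s)*(-8 + v) = (-8 + v)*(44 + s))
(-82 + N(T, 1))**2 = (-82 + (-352 - 8*13 + 44*1 + 13*1))**2 = (-82 + (-352 - 104 + 44 + 13))**2 = (-82 - 399)**2 = (-481)**2 = 231361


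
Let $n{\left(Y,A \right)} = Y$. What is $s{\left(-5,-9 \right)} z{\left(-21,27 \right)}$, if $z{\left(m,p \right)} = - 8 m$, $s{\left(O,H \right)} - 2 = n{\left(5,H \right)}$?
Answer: $1176$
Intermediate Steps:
$s{\left(O,H \right)} = 7$ ($s{\left(O,H \right)} = 2 + 5 = 7$)
$s{\left(-5,-9 \right)} z{\left(-21,27 \right)} = 7 \left(\left(-8\right) \left(-21\right)\right) = 7 \cdot 168 = 1176$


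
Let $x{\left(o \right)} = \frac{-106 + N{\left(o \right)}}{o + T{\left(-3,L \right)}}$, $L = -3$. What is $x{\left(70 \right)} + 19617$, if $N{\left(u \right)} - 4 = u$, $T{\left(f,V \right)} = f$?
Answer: $\frac{1314307}{67} \approx 19617.0$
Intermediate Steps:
$N{\left(u \right)} = 4 + u$
$x{\left(o \right)} = \frac{-102 + o}{-3 + o}$ ($x{\left(o \right)} = \frac{-106 + \left(4 + o\right)}{o - 3} = \frac{-102 + o}{-3 + o}$)
$x{\left(70 \right)} + 19617 = \frac{-102 + 70}{-3 + 70} + 19617 = \frac{1}{67} \left(-32\right) + 19617 = - \frac{32}{67} + 19617 = \frac{1314307}{67}$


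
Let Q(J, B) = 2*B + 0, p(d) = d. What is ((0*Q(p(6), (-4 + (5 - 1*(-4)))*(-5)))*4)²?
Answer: 0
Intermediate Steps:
Q(J, B) = 2*B
((0*Q(p(6), (-4 + (5 - 1*(-4)))*(-5)))*4)² = ((0*(2*((-4 + (5 - 1*(-4)))*(-5))))*4)² = ((0*(2*((-4 + (5 + 4))*(-5))))*4)² = ((0*(2*((-4 + 9)*(-5))))*4)² = ((0*(2*(5*(-5))))*4)² = ((0*(2*(-25)))*4)² = ((0*(-50))*4)² = (0*4)² = 0² = 0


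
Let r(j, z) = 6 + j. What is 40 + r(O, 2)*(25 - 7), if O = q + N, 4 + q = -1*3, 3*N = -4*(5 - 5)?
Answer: 22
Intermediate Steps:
N = 0 (N = (-4*(5 - 5))/3 = (-4*0)/3 = (⅓)*0 = 0)
q = -7 (q = -4 - 1*3 = -4 - 3 = -7)
O = -7 (O = -7 + 0 = -7)
40 + r(O, 2)*(25 - 7) = 40 + (6 - 7)*(25 - 7) = 40 - 1*18 = 40 - 18 = 22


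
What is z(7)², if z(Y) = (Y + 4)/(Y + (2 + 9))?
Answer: 121/324 ≈ 0.37346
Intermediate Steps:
z(Y) = (4 + Y)/(11 + Y) (z(Y) = (4 + Y)/(Y + 11) = (4 + Y)/(11 + Y))
z(7)² = ((4 + 7)/(11 + 7))² = (11/18)² = 121/324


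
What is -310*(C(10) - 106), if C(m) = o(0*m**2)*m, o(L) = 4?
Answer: 20460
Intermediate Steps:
C(m) = 4*m
-310*(C(10) - 106) = -310*(4*10 - 106) = -310*(40 - 106) = -310*(-66) = 20460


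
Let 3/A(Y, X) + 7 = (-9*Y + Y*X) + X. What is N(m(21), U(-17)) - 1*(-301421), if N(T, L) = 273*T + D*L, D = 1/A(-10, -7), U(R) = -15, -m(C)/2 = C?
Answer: 289225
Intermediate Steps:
m(C) = -2*C
A(Y, X) = 3/(-7 + X - 9*Y + X*Y) (A(Y, X) = 3/(-7 + ((-9*Y + Y*X) + X)) = 3/(-7 + ((-9*Y + X*Y) + X)) = 3/(-7 + (X - 9*Y + X*Y)) = 3/(-7 + X - 9*Y + X*Y))
D = 146/3 (D = 1/(3/(-7 - 7 - 9*(-10) - 7*(-10))) = 1/(3/(-7 - 7 + 90 + 70)) = 1/(3/146) = 146/3 ≈ 48.667)
N(T, L) = 273*T + 146*L/3
N(m(21), U(-17)) - 1*(-301421) = (273*(-2*21) + (146/3)*(-15)) - 1*(-301421) = (273*(-42) - 730) + 301421 = (-11466 - 730) + 301421 = -12196 + 301421 = 289225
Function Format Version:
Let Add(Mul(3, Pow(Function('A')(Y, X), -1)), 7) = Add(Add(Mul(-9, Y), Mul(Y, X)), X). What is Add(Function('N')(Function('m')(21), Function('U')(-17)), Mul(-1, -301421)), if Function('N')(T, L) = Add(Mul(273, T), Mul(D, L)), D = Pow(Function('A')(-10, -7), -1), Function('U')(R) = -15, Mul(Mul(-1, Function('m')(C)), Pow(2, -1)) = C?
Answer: 289225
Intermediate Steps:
Function('m')(C) = Mul(-2, C)
Function('A')(Y, X) = Mul(3, Pow(Add(-7, X, Mul(-9, Y), Mul(X, Y)), -1)) (Function('A')(Y, X) = Mul(3, Pow(Add(-7, Add(Add(Mul(-9, Y), Mul(Y, X)), X)), -1)) = Mul(3, Pow(Add(-7, Add(Add(Mul(-9, Y), Mul(X, Y)), X)), -1)) = Mul(3, Pow(Add(-7, Add(X, Mul(-9, Y), Mul(X, Y))), -1)) = Mul(3, Pow(Add(-7, X, Mul(-9, Y), Mul(X, Y)), -1)))
D = Rational(146, 3) (D = Pow(Mul(3, Pow(Add(-7, -7, Mul(-9, -10), Mul(-7, -10)), -1)), -1) = Pow(Mul(3, Pow(Add(-7, -7, 90, 70), -1)), -1) = Pow(Mul(3, Pow(146, -1)), -1) = Pow(Mul(3, Rational(1, 146)), -1) = Pow(Rational(3, 146), -1) = Rational(146, 3) ≈ 48.667)
Function('N')(T, L) = Add(Mul(273, T), Mul(Rational(146, 3), L))
Add(Function('N')(Function('m')(21), Function('U')(-17)), Mul(-1, -301421)) = Add(Add(Mul(273, Mul(-2, 21)), Mul(Rational(146, 3), -15)), Mul(-1, -301421)) = Add(Add(Mul(273, -42), -730), 301421) = Add(Add(-11466, -730), 301421) = Add(-12196, 301421) = 289225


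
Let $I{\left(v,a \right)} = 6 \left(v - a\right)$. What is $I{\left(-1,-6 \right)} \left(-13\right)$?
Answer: $-390$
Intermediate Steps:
$I{\left(v,a \right)} = - 6 a + 6 v$
$I{\left(-1,-6 \right)} \left(-13\right) = \left(\left(-6\right) \left(-6\right) + 6 \left(-1\right)\right) \left(-13\right) = \left(36 - 6\right) \left(-13\right) = 30 \left(-13\right) = -390$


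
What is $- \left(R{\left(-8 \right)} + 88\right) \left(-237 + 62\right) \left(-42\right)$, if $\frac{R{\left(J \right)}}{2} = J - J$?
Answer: $-646800$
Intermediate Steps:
$R{\left(J \right)} = 0$ ($R{\left(J \right)} = 2 \left(J - J\right) = 2 \cdot 0 = 0$)
$- \left(R{\left(-8 \right)} + 88\right) \left(-237 + 62\right) \left(-42\right) = - \left(0 + 88\right) \left(-237 + 62\right) \left(-42\right) = - 88 \left(-175\right) \left(-42\right) = - \left(-15400\right) \left(-42\right) = \left(-1\right) 646800 = -646800$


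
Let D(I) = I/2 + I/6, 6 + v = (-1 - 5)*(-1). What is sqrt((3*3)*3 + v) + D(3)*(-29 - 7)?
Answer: -72 + 3*sqrt(3) ≈ -66.804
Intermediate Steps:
v = 0 (v = -6 + (-1 - 5)*(-1) = -6 - 6*(-1) = -6 + 6 = 0)
D(I) = 2*I/3 (D(I) = I*(1/2) + I*(1/6) = I/2 + I/6 = 2*I/3)
sqrt((3*3)*3 + v) + D(3)*(-29 - 7) = sqrt((3*3)*3 + 0) + ((2/3)*3)*(-29 - 7) = sqrt(9*3 + 0) + 2*(-36) = sqrt(27 + 0) - 72 = sqrt(27) - 72 = 3*sqrt(3) - 72 = -72 + 3*sqrt(3)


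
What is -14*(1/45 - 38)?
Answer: 23926/45 ≈ 531.69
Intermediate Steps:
-14*(1/45 - 38) = -14*(-1709/45) = 23926/45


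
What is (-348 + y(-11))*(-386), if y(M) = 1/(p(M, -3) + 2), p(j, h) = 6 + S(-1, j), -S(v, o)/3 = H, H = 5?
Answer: 940682/7 ≈ 1.3438e+5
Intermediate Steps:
S(v, o) = -15 (S(v, o) = -3*5 = -15)
p(j, h) = -9 (p(j, h) = 6 - 15 = -9)
y(M) = -⅐ (y(M) = 1/(-9 + 2) = 1/(-7) = -⅐)
(-348 + y(-11))*(-386) = (-348 - ⅐)*(-386) = -2437/7*(-386) = 940682/7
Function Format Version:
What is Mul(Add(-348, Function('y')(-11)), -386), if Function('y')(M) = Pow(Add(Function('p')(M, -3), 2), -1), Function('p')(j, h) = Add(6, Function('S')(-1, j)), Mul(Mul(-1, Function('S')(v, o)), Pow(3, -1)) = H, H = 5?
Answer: Rational(940682, 7) ≈ 1.3438e+5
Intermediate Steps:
Function('S')(v, o) = -15 (Function('S')(v, o) = Mul(-3, 5) = -15)
Function('p')(j, h) = -9 (Function('p')(j, h) = Add(6, -15) = -9)
Function('y')(M) = Rational(-1, 7) (Function('y')(M) = Pow(Add(-9, 2), -1) = Pow(-7, -1) = Rational(-1, 7))
Mul(Add(-348, Function('y')(-11)), -386) = Mul(Add(-348, Rational(-1, 7)), -386) = Mul(Rational(-2437, 7), -386) = Rational(940682, 7)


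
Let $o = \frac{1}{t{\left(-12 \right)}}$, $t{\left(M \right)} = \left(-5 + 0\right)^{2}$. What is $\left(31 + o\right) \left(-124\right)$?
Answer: $- \frac{96224}{25} \approx -3849.0$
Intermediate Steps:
$t{\left(M \right)} = 25$ ($t{\left(M \right)} = \left(-5\right)^{2} = 25$)
$o = \frac{1}{25} \approx 0.04$
$\left(31 + o\right) \left(-124\right) = \left(31 + \frac{1}{25}\right) \left(-124\right) = \frac{776}{25} \left(-124\right) = - \frac{96224}{25}$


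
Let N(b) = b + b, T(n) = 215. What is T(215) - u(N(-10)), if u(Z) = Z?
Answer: 235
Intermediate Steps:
N(b) = 2*b
T(215) - u(N(-10)) = 215 - 2*(-10) = 215 - 1*(-20) = 215 + 20 = 235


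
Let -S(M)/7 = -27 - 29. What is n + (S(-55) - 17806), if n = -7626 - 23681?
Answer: -48721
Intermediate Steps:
S(M) = 392 (S(M) = -7*(-27 - 29) = -7*(-56) = 392)
n = -31307
n + (S(-55) - 17806) = -31307 + (392 - 17806) = -31307 - 17414 = -48721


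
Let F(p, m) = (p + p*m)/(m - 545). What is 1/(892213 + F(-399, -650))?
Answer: 1195/1065935584 ≈ 1.1211e-6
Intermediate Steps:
F(p, m) = (p + m*p)/(-545 + m)
1/(892213 + F(-399, -650)) = 1/(892213 - 399*(1 - 650)/(-545 - 650)) = 1/(892213 - 399*(-649)/(-1195)) = 1/(892213 - 399*(-1/1195)*(-649)) = 1/(892213 - 258951/1195) = 1/(1065935584/1195) = 1195/1065935584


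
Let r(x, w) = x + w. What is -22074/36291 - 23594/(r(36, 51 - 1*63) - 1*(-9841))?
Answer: -358003288/119336905 ≈ -2.9999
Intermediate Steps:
r(x, w) = w + x
-22074/36291 - 23594/(r(36, 51 - 1*63) - 1*(-9841)) = -22074/36291 - 23594/(((51 - 1*63) + 36) - 1*(-9841)) = -22074*1/36291 - 23594/(((51 - 63) + 36) + 9841) = -7358/12097 - 23594/((-12 + 36) + 9841) = -7358/12097 - 23594/(24 + 9841) = -7358/12097 - 23594/9865 = -358003288/119336905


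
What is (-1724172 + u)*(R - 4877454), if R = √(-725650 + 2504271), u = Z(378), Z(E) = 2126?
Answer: 8399200150884 - 1722046*√1778621 ≈ 8.3969e+12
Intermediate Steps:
u = 2126
R = √1778621 ≈ 1333.6
(-1724172 + u)*(R - 4877454) = (-1724172 + 2126)*(√1778621 - 4877454) = -1722046*(-4877454 + √1778621) = 8399200150884 - 1722046*√1778621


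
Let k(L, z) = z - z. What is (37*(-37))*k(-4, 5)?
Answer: 0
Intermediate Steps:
k(L, z) = 0
(37*(-37))*k(-4, 5) = (37*(-37))*0 = -1369*0 = 0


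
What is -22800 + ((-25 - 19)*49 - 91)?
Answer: -25047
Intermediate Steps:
-22800 + ((-25 - 19)*49 - 91) = -22800 + (-44*49 - 91) = -22800 + (-2156 - 91) = -22800 - 2247 = -25047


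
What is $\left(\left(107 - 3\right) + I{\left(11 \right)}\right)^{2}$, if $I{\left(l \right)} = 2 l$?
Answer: $15876$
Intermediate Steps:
$\left(\left(107 - 3\right) + I{\left(11 \right)}\right)^{2} = \left(\left(107 - 3\right) + 2 \cdot 11\right)^{2} = \left(104 + 22\right)^{2} = 126^{2} = 15876$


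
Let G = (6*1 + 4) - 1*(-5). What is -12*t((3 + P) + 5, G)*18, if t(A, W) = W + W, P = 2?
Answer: -6480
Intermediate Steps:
G = 15 (G = (6 + 4) + 5 = 10 + 5 = 15)
t(A, W) = 2*W
-12*t((3 + P) + 5, G)*18 = -24*15*18 = -12*30*18 = -360*18 = -6480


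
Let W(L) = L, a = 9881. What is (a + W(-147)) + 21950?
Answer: 31684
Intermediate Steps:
(a + W(-147)) + 21950 = (9881 - 147) + 21950 = 9734 + 21950 = 31684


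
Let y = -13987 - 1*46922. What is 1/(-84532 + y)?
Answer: -1/145441 ≈ -6.8756e-6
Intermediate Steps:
y = -60909 (y = -13987 - 46922 = -60909)
1/(-84532 + y) = 1/(-84532 - 60909) = 1/(-145441) = -1/145441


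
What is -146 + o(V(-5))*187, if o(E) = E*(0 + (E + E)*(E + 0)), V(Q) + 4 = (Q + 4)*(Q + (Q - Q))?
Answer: 228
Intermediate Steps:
V(Q) = -4 + Q*(4 + Q) (V(Q) = -4 + (Q + 4)*(Q + (Q - Q)) = -4 + (4 + Q)*(Q + 0) = -4 + (4 + Q)*Q = -4 + Q*(4 + Q))
o(E) = 2*E**3 (o(E) = E*(0 + (2*E)*E) = E*(0 + 2*E**2) = E*(2*E**2) = 2*E**3)
-146 + o(V(-5))*187 = -146 + (2*(-4 + (-5)**2 + 4*(-5))**3)*187 = -146 + (2*(-4 + 25 - 20)**3)*187 = -146 + (2*1**3)*187 = -146 + (2*1)*187 = -146 + 2*187 = -146 + 374 = 228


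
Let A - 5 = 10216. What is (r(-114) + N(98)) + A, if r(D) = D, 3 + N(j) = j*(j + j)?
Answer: 29312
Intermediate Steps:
A = 10221 (A = 5 + 10216 = 10221)
N(j) = -3 + 2*j² (N(j) = -3 + j*(j + j) = -3 + j*(2*j) = -3 + 2*j²)
(r(-114) + N(98)) + A = (-114 + (-3 + 2*98²)) + 10221 = (-114 + (-3 + 2*9604)) + 10221 = (-114 + (-3 + 19208)) + 10221 = (-114 + 19205) + 10221 = 19091 + 10221 = 29312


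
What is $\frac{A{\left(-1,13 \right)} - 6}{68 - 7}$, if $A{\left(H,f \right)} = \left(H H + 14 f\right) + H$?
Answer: $\frac{176}{61} \approx 2.8852$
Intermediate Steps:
$A{\left(H,f \right)} = H + H^{2} + 14 f$ ($A{\left(H,f \right)} = \left(H^{2} + 14 f\right) + H = H + H^{2} + 14 f$)
$\frac{A{\left(-1,13 \right)} - 6}{68 - 7} = \frac{\left(-1 + \left(-1\right)^{2} + 14 \cdot 13\right) - 6}{68 - 7} = \frac{\left(-1 + 1 + 182\right) - 6}{61} = \left(182 - 6\right) \frac{1}{61} = 176 \cdot \frac{1}{61} = \frac{176}{61}$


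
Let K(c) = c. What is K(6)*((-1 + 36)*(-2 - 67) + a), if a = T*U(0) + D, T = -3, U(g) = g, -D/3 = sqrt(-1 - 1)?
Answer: -14490 - 18*I*sqrt(2) ≈ -14490.0 - 25.456*I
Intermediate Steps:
D = -3*I*sqrt(2) (D = -3*sqrt(-1 - 1) = -3*I*sqrt(2) ≈ -4.2426*I)
a = -3*I*sqrt(2) (a = -3*0 - 3*I*sqrt(2) = 0 - 3*I*sqrt(2) = -3*I*sqrt(2) ≈ -4.2426*I)
K(6)*((-1 + 36)*(-2 - 67) + a) = 6*((-1 + 36)*(-2 - 67) - 3*I*sqrt(2)) = 6*(35*(-69) - 3*I*sqrt(2)) = 6*(-2415 - 3*I*sqrt(2)) = -14490 - 18*I*sqrt(2)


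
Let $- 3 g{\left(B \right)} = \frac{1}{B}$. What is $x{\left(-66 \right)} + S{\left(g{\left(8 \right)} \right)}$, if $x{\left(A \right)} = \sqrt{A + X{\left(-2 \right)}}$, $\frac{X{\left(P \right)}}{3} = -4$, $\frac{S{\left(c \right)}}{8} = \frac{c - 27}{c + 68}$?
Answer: $- \frac{5192}{1631} + i \sqrt{78} \approx -3.1833 + 8.8318 i$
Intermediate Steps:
$g{\left(B \right)} = - \frac{1}{3 B}$
$S{\left(c \right)} = \frac{8 \left(-27 + c\right)}{68 + c}$ ($S{\left(c \right)} = 8 \frac{c - 27}{c + 68} = 8 \frac{-27 + c}{68 + c} = \frac{8 \left(-27 + c\right)}{68 + c}$)
$X{\left(P \right)} = -12$ ($X{\left(P \right)} = 3 \left(-4\right) = -12$)
$x{\left(A \right)} = \sqrt{-12 + A}$ ($x{\left(A \right)} = \sqrt{A - 12} = \sqrt{-12 + A}$)
$x{\left(-66 \right)} + S{\left(g{\left(8 \right)} \right)} = \sqrt{-12 - 66} + \frac{8 \left(-27 - \frac{1}{3 \cdot 8}\right)}{68 - \frac{1}{3 \cdot 8}} = \sqrt{-78} + \frac{8 \left(-27 - \frac{1}{24}\right)}{68 - \frac{1}{24}} = i \sqrt{78} + \frac{8 \left(-27 - \frac{1}{24}\right)}{68 - \frac{1}{24}} = i \sqrt{78} + 8 \frac{1}{\frac{1631}{24}} \left(- \frac{649}{24}\right) = i \sqrt{78} + 8 \cdot \frac{24}{1631} \left(- \frac{649}{24}\right) = i \sqrt{78} - \frac{5192}{1631} = - \frac{5192}{1631} + i \sqrt{78}$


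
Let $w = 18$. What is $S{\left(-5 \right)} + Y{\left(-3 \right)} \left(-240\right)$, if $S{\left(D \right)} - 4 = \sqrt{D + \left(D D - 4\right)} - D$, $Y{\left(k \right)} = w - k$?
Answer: $-5027$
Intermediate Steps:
$Y{\left(k \right)} = 18 - k$
$S{\left(D \right)} = 4 + \sqrt{-4 + D + D^{2}} - D$ ($S{\left(D \right)} = 4 - \left(D - \sqrt{D + \left(D D - 4\right)}\right) = 4 - \left(D - \sqrt{D + \left(D^{2} - 4\right)}\right) = 4 - \left(D - \sqrt{D + \left(-4 + D^{2}\right)}\right) = 4 - \left(D - \sqrt{-4 + D + D^{2}}\right) = 4 + \sqrt{-4 + D + D^{2}} - D$)
$S{\left(-5 \right)} + Y{\left(-3 \right)} \left(-240\right) = \left(4 + \sqrt{-4 - 5 + \left(-5\right)^{2}} - -5\right) + \left(18 - -3\right) \left(-240\right) = \left(4 + \sqrt{-4 - 5 + 25} + 5\right) + \left(18 + 3\right) \left(-240\right) = \left(4 + \sqrt{16} + 5\right) + 21 \left(-240\right) = \left(4 + 4 + 5\right) - 5040 = 13 - 5040 = -5027$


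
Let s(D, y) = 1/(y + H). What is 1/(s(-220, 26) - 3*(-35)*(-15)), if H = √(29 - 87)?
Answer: (-√58 + 26*I)/(-40949*I + 1575*√58) ≈ -0.00063493 + 4.1829e-9*I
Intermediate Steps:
H = I*√58 (H = √(-58) = I*√58 ≈ 7.6158*I)
s(D, y) = 1/(y + I*√58)
1/(s(-220, 26) - 3*(-35)*(-15)) = 1/(1/(26 + I*√58) - 3*(-35)*(-15)) = 1/(1/(26 + I*√58) + 105*(-15)) = 1/(1/(26 + I*√58) - 1575) = 1/(-1575 + 1/(26 + I*√58))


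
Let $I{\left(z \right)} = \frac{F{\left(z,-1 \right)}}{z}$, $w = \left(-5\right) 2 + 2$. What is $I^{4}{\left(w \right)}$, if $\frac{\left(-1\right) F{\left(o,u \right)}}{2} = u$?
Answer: $\frac{1}{256} \approx 0.0039063$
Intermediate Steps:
$F{\left(o,u \right)} = - 2 u$
$w = -8$ ($w = -10 + 2 = -8$)
$I{\left(z \right)} = \frac{2}{z}$ ($I{\left(z \right)} = \frac{\left(-2\right) \left(-1\right)}{z} = \frac{2}{z}$)
$I^{4}{\left(w \right)} = \left(\frac{2}{-8}\right)^{4} = \left(2 \left(- \frac{1}{8}\right)\right)^{4} = \left(- \frac{1}{4}\right)^{4} = \frac{1}{256}$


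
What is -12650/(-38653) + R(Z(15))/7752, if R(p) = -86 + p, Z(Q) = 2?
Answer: 7901329/24969838 ≈ 0.31643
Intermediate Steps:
-12650/(-38653) + R(Z(15))/7752 = -12650/(-38653) + (-86 + 2)/7752 = -12650*(-1/38653) - 84*1/7752 = 12650/38653 - 7/646 = 7901329/24969838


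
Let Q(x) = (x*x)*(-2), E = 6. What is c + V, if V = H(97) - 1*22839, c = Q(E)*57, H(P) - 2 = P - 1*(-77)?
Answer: -26767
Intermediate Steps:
H(P) = 79 + P (H(P) = 2 + (P - 1*(-77)) = 2 + (P + 77) = 2 + (77 + P) = 79 + P)
Q(x) = -2*x² (Q(x) = x²*(-2) = -2*x²)
c = -4104 (c = -2*6²*57 = -2*36*57 = -72*57 = -4104)
V = -22663 (V = (79 + 97) - 1*22839 = 176 - 22839 = -22663)
c + V = -4104 - 22663 = -26767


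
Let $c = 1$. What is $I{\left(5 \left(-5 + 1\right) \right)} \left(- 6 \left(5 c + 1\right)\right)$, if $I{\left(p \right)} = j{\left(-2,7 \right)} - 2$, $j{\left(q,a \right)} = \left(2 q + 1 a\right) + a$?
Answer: $-288$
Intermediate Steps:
$j{\left(q,a \right)} = 2 a + 2 q$ ($j{\left(q,a \right)} = \left(2 q + a\right) + a = \left(a + 2 q\right) + a = 2 a + 2 q$)
$I{\left(p \right)} = 8$ ($I{\left(p \right)} = \left(2 \cdot 7 + 2 \left(-2\right)\right) - 2 = \left(14 - 4\right) - 2 = 10 - 2 = 8$)
$I{\left(5 \left(-5 + 1\right) \right)} \left(- 6 \left(5 c + 1\right)\right) = 8 \left(- 6 \left(5 \cdot 1 + 1\right)\right) = 8 \left(- 6 \left(5 + 1\right)\right) = 8 \left(\left(-6\right) 6\right) = 8 \left(-36\right) = -288$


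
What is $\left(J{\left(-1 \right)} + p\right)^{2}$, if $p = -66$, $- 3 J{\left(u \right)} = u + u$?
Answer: $\frac{38416}{9} \approx 4268.4$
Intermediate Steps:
$J{\left(u \right)} = - \frac{2 u}{3}$ ($J{\left(u \right)} = - \frac{u + u}{3} = - \frac{2 u}{3}$)
$\left(J{\left(-1 \right)} + p\right)^{2} = \left(\left(- \frac{2}{3}\right) \left(-1\right) - 66\right)^{2} = \left(\frac{2}{3} - 66\right)^{2} = \left(- \frac{196}{3}\right)^{2} = \frac{38416}{9}$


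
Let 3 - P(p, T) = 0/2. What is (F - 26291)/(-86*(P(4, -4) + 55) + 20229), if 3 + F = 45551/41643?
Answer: -1094915491/634680963 ≈ -1.7251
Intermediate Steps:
P(p, T) = 3 (P(p, T) = 3 - 0/2 = 3 - 1*0 = 3 + 0 = 3)
F = -79378/41643 (F = -3 + 45551/41643 = -79378/41643 ≈ -1.9062)
(F - 26291)/(-86*(P(4, -4) + 55) + 20229) = (-79378/41643 - 26291)/(-86*(3 + 55) + 20229) = -1094915491/(41643*(-86*58 + 20229)) = -1094915491/(41643*(-4988 + 20229)) = -1094915491/41643/15241 = -1094915491/41643*1/15241 = -1094915491/634680963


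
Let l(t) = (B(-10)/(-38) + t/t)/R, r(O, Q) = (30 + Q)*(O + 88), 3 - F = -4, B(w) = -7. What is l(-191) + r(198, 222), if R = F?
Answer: 19171197/266 ≈ 72072.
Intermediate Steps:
F = 7 (F = 3 - 1*(-4) = 3 + 4 = 7)
r(O, Q) = (30 + Q)*(88 + O)
R = 7
l(t) = 45/266 (l(t) = (-7/(-38) + t/t)/7 = (-7*(-1/38) + 1)*(⅐) = (7/38 + 1)*(⅐) = (45/38)*(⅐) = 45/266)
l(-191) + r(198, 222) = 45/266 + (2640 + 30*198 + 88*222 + 198*222) = 45/266 + (2640 + 5940 + 19536 + 43956) = 45/266 + 72072 = 19171197/266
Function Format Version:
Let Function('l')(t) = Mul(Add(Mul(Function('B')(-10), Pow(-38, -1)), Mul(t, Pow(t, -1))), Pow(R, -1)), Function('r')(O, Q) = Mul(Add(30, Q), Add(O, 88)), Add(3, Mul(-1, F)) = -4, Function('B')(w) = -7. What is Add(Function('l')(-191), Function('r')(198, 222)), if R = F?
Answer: Rational(19171197, 266) ≈ 72072.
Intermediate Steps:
F = 7 (F = Add(3, Mul(-1, -4)) = Add(3, 4) = 7)
Function('r')(O, Q) = Mul(Add(30, Q), Add(88, O))
R = 7
Function('l')(t) = Rational(45, 266) (Function('l')(t) = Mul(Add(Mul(-7, Pow(-38, -1)), Mul(t, Pow(t, -1))), Pow(7, -1)) = Mul(Add(Mul(-7, Rational(-1, 38)), 1), Rational(1, 7)) = Mul(Add(Rational(7, 38), 1), Rational(1, 7)) = Mul(Rational(45, 38), Rational(1, 7)) = Rational(45, 266))
Add(Function('l')(-191), Function('r')(198, 222)) = Add(Rational(45, 266), Add(2640, Mul(30, 198), Mul(88, 222), Mul(198, 222))) = Add(Rational(45, 266), Add(2640, 5940, 19536, 43956)) = Add(Rational(45, 266), 72072) = Rational(19171197, 266)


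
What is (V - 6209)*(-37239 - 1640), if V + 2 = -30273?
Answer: 1418461436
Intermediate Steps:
V = -30275 (V = -2 - 30273 = -30275)
(V - 6209)*(-37239 - 1640) = (-30275 - 6209)*(-37239 - 1640) = -36484*(-38879) = 1418461436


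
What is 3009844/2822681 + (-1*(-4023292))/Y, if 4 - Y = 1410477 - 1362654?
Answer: -11212542155616/134977782739 ≈ -83.070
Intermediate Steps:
Y = -47819 (Y = 4 - (1410477 - 1362654) = 4 - 1*47823 = 4 - 47823 = -47819)
3009844/2822681 + (-1*(-4023292))/Y = 3009844/2822681 - 1*(-4023292)/(-47819) = 3009844*(1/2822681) + 4023292*(-1/47819) = 3009844/2822681 - 4023292/47819 = -11212542155616/134977782739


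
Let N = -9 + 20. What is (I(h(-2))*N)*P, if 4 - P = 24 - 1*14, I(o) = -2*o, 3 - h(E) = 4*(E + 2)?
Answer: 396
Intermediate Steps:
h(E) = -5 - 4*E (h(E) = 3 - 4*(E + 2) = 3 - 4*(2 + E) = 3 - (8 + 4*E) = 3 + (-8 - 4*E) = -5 - 4*E)
N = 11
P = -6 (P = 4 - (24 - 1*14) = 4 - (24 - 14) = 4 - 1*10 = 4 - 10 = -6)
(I(h(-2))*N)*P = (-2*(-5 - 4*(-2))*11)*(-6) = (-2*(-5 + 8)*11)*(-6) = (-2*3*11)*(-6) = -6*11*(-6) = -66*(-6) = 396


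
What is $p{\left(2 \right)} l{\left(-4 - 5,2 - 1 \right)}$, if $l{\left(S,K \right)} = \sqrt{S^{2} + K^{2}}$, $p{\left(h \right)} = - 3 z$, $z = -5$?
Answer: $15 \sqrt{82} \approx 135.83$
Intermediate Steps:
$p{\left(h \right)} = 15$ ($p{\left(h \right)} = \left(-3\right) \left(-5\right) = 15$)
$l{\left(S,K \right)} = \sqrt{K^{2} + S^{2}}$
$p{\left(2 \right)} l{\left(-4 - 5,2 - 1 \right)} = 15 \sqrt{\left(2 - 1\right)^{2} + \left(-4 - 5\right)^{2}} = 15 \sqrt{1^{2} + \left(-9\right)^{2}} = 15 \sqrt{1 + 81} = 15 \sqrt{82}$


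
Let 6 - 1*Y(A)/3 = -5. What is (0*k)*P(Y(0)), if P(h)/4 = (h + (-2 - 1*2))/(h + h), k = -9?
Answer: 0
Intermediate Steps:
Y(A) = 33 (Y(A) = 18 - 3*(-5) = 18 + 15 = 33)
P(h) = 2*(-4 + h)/h (P(h) = 4*((h + (-2 - 1*2))/(h + h)) = 4*((h + (-2 - 2))/((2*h))) = 4*((h - 4)*(1/(2*h))) = 4*((-4 + h)*(1/(2*h))) = 4*((-4 + h)/(2*h)) = 2*(-4 + h)/h)
(0*k)*P(Y(0)) = (0*(-9))*(2 - 8/33) = 0*(2 - 8*1/33) = 0*(2 - 8/33) = 0*(58/33) = 0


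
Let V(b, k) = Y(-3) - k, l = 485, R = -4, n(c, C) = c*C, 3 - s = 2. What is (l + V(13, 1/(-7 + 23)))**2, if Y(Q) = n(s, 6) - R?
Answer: 62710561/256 ≈ 2.4496e+5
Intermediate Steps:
s = 1 (s = 3 - 1*2 = 3 - 2 = 1)
n(c, C) = C*c
Y(Q) = 10 (Y(Q) = 6*1 - 1*(-4) = 6 + 4 = 10)
V(b, k) = 10 - k
(l + V(13, 1/(-7 + 23)))**2 = (485 + (10 - 1/(-7 + 23)))**2 = (485 + (10 - 1/16))**2 = (485 + 159/16)**2 = (7919/16)**2 = 62710561/256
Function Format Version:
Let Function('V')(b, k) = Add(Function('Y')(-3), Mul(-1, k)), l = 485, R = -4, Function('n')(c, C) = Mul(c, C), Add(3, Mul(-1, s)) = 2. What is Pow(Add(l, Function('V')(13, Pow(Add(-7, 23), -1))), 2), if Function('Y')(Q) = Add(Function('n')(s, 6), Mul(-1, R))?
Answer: Rational(62710561, 256) ≈ 2.4496e+5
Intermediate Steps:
s = 1 (s = Add(3, Mul(-1, 2)) = Add(3, -2) = 1)
Function('n')(c, C) = Mul(C, c)
Function('Y')(Q) = 10 (Function('Y')(Q) = Add(Mul(6, 1), Mul(-1, -4)) = Add(6, 4) = 10)
Function('V')(b, k) = Add(10, Mul(-1, k))
Pow(Add(l, Function('V')(13, Pow(Add(-7, 23), -1))), 2) = Pow(Add(485, Add(10, Mul(-1, Pow(Add(-7, 23), -1)))), 2) = Pow(Add(485, Add(10, Mul(-1, Pow(16, -1)))), 2) = Pow(Add(485, Add(10, Mul(-1, Rational(1, 16)))), 2) = Pow(Add(485, Add(10, Rational(-1, 16))), 2) = Pow(Add(485, Rational(159, 16)), 2) = Pow(Rational(7919, 16), 2) = Rational(62710561, 256)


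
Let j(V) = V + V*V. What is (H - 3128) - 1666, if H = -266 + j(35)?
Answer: -3800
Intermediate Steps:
j(V) = V + V²
H = 994 (H = -266 + 35*(1 + 35) = -266 + 35*36 = -266 + 1260 = 994)
(H - 3128) - 1666 = (994 - 3128) - 1666 = -2134 - 1666 = -3800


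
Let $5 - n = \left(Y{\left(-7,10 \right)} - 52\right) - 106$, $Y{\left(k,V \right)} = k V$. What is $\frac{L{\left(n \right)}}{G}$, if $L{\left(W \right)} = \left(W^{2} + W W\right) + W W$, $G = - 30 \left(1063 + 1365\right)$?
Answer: $- \frac{54289}{24280} \approx -2.236$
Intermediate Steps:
$Y{\left(k,V \right)} = V k$
$n = 233$ ($n = 5 - \left(\left(10 \left(-7\right) - 52\right) - 106\right) = 5 - \left(\left(-70 - 52\right) - 106\right) = 5 - \left(-122 - 106\right) = 5 - -228 = 5 + 228 = 233$)
$G = -72840$ ($G = \left(-30\right) 2428 = -72840$)
$L{\left(W \right)} = 3 W^{2}$ ($L{\left(W \right)} = \left(W^{2} + W^{2}\right) + W^{2} = 2 W^{2} + W^{2} = 3 W^{2}$)
$\frac{L{\left(n \right)}}{G} = \frac{3 \cdot 233^{2}}{-72840} = 3 \cdot 54289 \left(- \frac{1}{72840}\right) = 162867 \left(- \frac{1}{72840}\right) = - \frac{54289}{24280}$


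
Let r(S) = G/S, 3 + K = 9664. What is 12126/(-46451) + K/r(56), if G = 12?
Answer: 6282647176/139353 ≈ 45084.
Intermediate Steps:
K = 9661 (K = -3 + 9664 = 9661)
r(S) = 12/S
12126/(-46451) + K/r(56) = 12126/(-46451) + 9661/((12/56)) = 12126*(-1/46451) + 9661/((12*(1/56))) = -12126/46451 + 9661/(3/14) = -12126/46451 + 9661*(14/3) = -12126/46451 + 135254/3 = 6282647176/139353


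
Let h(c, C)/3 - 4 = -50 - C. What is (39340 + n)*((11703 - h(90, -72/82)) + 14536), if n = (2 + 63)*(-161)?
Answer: 31223952375/41 ≈ 7.6156e+8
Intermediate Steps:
h(c, C) = -138 - 3*C (h(c, C) = 12 + 3*(-50 - C) = 12 + (-150 - 3*C) = -138 - 3*C)
n = -10465 (n = 65*(-161) = -10465)
(39340 + n)*((11703 - h(90, -72/82)) + 14536) = (39340 - 10465)*((11703 - (-138 - (-216)/82)) + 14536) = 28875*((11703 - (-138 - (-216)/82)) + 14536) = 28875*((11703 - (-138 - 3*(-36/41))) + 14536) = 28875*((11703 - (-138 + 108/41)) + 14536) = 28875*((11703 - 1*(-5550/41)) + 14536) = 28875*((11703 + 5550/41) + 14536) = 28875*(485373/41 + 14536) = 28875*(1081349/41) = 31223952375/41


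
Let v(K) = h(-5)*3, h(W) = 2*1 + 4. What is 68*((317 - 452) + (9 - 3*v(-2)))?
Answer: -12240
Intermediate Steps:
h(W) = 6 (h(W) = 2 + 4 = 6)
v(K) = 18 (v(K) = 6*3 = 18)
68*((317 - 452) + (9 - 3*v(-2))) = 68*((317 - 452) + (9 - 3*18)) = 68*(-135 + (9 - 54)) = 68*(-135 - 45) = 68*(-180) = -12240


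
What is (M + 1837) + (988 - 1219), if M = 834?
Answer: 2440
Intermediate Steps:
(M + 1837) + (988 - 1219) = (834 + 1837) + (988 - 1219) = 2671 - 231 = 2440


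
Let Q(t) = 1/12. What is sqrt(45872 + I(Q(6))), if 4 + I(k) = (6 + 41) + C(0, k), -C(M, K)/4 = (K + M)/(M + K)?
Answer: sqrt(45911) ≈ 214.27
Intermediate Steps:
Q(t) = 1/12
C(M, K) = -4 (C(M, K) = -4*(K + M)/(M + K) = -4*(K + M)/(K + M) = -4*1 = -4)
I(k) = 39 (I(k) = -4 + ((6 + 41) - 4) = -4 + (47 - 4) = -4 + 43 = 39)
sqrt(45872 + I(Q(6))) = sqrt(45872 + 39) = sqrt(45911)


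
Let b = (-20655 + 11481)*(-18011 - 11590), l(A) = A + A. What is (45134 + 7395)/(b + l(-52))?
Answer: 52529/271559470 ≈ 0.00019343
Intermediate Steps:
l(A) = 2*A
b = 271559574 (b = -9174*(-29601) = 271559574)
(45134 + 7395)/(b + l(-52)) = (45134 + 7395)/(271559574 + 2*(-52)) = 52529/(271559574 - 104) = 52529/271559470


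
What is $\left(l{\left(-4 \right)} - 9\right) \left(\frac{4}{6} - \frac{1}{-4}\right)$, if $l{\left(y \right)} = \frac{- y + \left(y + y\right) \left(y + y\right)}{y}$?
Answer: $- \frac{143}{6} \approx -23.833$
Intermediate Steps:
$l{\left(y \right)} = \frac{- y + 4 y^{2}}{y}$ ($l{\left(y \right)} = \frac{- y + 2 y 2 y}{y} = \frac{- y + 4 y^{2}}{y}$)
$\left(l{\left(-4 \right)} - 9\right) \left(\frac{4}{6} - \frac{1}{-4}\right) = \left(\left(-1 + 4 \left(-4\right)\right) - 9\right) \left(\frac{4}{6} - \frac{1}{-4}\right) = \left(\left(-1 - 16\right) - 9\right) \left(4 \cdot \frac{1}{6} - - \frac{1}{4}\right) = \left(-17 - 9\right) \left(\frac{2}{3} + \frac{1}{4}\right) = \left(-26\right) \frac{11}{12} = - \frac{143}{6}$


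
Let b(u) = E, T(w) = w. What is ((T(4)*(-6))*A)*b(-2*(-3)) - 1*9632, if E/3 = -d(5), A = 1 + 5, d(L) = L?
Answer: -7472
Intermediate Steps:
A = 6
E = -15 (E = 3*(-1*5) = 3*(-5) = -15)
b(u) = -15
((T(4)*(-6))*A)*b(-2*(-3)) - 1*9632 = ((4*(-6))*6)*(-15) - 1*9632 = -24*6*(-15) - 9632 = -144*(-15) - 9632 = 2160 - 9632 = -7472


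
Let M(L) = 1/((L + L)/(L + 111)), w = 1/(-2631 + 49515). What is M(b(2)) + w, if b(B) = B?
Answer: 662237/23442 ≈ 28.250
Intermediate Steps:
w = 1/46884 ≈ 2.1329e-5
M(L) = (111 + L)/(2*L) (M(L) = 1/((2*L)/(111 + L)) = 1/(2*L/(111 + L)) = (111 + L)/(2*L))
M(b(2)) + w = (½)*(111 + 2)/2 + 1/46884 = (½)*(½)*113 + 1/46884 = 113/4 + 1/46884 = 662237/23442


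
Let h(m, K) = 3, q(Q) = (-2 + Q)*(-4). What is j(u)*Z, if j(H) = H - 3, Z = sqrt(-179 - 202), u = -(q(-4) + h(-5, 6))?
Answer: -30*I*sqrt(381) ≈ -585.58*I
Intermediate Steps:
q(Q) = 8 - 4*Q
u = -27 (u = -((8 - 4*(-4)) + 3) = -((8 + 16) + 3) = -(24 + 3) = -1*27 = -27)
Z = I*sqrt(381) (Z = sqrt(-381) = I*sqrt(381) ≈ 19.519*I)
j(H) = -3 + H
j(u)*Z = (-3 - 27)*(I*sqrt(381)) = -30*I*sqrt(381)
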